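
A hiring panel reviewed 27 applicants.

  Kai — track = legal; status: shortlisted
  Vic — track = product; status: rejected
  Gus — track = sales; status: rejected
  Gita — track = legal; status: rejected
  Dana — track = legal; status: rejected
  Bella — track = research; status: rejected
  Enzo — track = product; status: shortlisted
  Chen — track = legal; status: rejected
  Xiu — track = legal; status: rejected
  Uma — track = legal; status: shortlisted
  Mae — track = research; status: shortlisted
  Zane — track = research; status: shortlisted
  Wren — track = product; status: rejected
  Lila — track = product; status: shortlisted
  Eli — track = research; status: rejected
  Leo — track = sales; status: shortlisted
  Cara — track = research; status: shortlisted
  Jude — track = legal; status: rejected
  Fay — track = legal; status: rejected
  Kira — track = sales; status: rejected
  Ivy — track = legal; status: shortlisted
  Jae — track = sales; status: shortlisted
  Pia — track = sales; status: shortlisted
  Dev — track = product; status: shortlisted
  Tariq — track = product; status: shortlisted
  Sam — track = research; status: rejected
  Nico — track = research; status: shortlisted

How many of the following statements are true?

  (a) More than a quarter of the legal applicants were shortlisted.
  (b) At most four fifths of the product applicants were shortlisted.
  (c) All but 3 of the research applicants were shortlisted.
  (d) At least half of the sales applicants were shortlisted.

(a) legal: |A| = 9, |A ∩ B| = 3; needs |A ∩ B| / |A| > 1/4 — true.
(b) product: |A| = 6, |A ∩ B| = 4; needs |A ∩ B| / |A| ≤ 4/5 — true.
(c) research: |A| = 7, |A ∩ B| = 4; needs |A ∖ B| = 3 — true.
(d) sales: |A| = 5, |A ∩ B| = 3; needs |A ∩ B| ≥ |A ∖ B| — true.

4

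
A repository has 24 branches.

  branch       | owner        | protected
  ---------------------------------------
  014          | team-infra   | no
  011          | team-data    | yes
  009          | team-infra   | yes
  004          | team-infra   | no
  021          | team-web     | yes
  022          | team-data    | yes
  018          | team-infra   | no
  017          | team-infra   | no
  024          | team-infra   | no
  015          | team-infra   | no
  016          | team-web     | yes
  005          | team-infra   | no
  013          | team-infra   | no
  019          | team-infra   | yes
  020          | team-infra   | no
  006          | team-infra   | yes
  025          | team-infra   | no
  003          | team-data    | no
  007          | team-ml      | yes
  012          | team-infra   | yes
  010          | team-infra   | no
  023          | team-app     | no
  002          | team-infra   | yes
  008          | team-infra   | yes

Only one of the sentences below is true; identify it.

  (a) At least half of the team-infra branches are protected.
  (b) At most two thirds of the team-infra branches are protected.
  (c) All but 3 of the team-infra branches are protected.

|A| = 17, |A ∩ B| = 6, |A ∖ B| = 11.
(a) requires |A ∩ B| ≥ |A ∖ B|: false.
(b) requires |A ∩ B| / |A| ≤ 2/3: true.
(c) requires |A ∖ B| = 3: false.

(b)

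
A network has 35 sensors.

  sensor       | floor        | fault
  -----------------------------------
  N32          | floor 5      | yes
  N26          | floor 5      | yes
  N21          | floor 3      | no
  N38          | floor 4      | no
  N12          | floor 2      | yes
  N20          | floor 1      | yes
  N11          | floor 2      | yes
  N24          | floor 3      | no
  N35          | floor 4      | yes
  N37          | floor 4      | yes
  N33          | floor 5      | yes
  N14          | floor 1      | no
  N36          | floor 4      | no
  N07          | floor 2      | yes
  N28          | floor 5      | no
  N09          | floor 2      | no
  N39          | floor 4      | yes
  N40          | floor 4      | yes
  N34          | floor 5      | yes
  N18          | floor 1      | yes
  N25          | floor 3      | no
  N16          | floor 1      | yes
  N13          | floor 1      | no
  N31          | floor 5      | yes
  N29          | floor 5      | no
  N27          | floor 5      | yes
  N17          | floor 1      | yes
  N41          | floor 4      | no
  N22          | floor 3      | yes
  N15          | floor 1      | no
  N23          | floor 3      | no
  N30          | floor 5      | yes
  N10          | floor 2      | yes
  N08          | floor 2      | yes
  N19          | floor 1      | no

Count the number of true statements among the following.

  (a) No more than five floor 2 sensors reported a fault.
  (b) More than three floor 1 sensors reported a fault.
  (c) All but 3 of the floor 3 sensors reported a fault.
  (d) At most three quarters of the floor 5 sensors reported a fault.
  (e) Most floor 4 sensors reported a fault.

3

(a) floor 2: |A| = 6, |A ∩ B| = 5; needs |A ∩ B| ≤ 5 — true.
(b) floor 1: |A| = 8, |A ∩ B| = 4; needs |A ∩ B| > 3 — true.
(c) floor 3: |A| = 5, |A ∩ B| = 1; needs |A ∖ B| = 3 — false.
(d) floor 5: |A| = 9, |A ∩ B| = 7; needs |A ∩ B| / |A| ≤ 3/4 — false.
(e) floor 4: |A| = 7, |A ∩ B| = 4; needs |A ∩ B| > |A ∖ B| — true.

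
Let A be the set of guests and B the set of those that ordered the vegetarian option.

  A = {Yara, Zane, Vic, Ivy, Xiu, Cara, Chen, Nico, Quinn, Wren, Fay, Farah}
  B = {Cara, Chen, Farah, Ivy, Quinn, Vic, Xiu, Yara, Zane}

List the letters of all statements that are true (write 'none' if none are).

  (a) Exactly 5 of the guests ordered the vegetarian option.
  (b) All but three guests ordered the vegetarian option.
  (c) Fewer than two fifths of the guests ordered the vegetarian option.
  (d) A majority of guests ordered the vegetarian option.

|A| = 12, |A ∩ B| = 9, |A ∖ B| = 3.
(a) |A ∩ B| = 5: fails.
(b) |A ∖ B| = 3: holds.
(c) |A ∩ B| / |A| < 2/5: fails.
(d) |A ∩ B| > |A ∖ B|: holds.

(b), (d)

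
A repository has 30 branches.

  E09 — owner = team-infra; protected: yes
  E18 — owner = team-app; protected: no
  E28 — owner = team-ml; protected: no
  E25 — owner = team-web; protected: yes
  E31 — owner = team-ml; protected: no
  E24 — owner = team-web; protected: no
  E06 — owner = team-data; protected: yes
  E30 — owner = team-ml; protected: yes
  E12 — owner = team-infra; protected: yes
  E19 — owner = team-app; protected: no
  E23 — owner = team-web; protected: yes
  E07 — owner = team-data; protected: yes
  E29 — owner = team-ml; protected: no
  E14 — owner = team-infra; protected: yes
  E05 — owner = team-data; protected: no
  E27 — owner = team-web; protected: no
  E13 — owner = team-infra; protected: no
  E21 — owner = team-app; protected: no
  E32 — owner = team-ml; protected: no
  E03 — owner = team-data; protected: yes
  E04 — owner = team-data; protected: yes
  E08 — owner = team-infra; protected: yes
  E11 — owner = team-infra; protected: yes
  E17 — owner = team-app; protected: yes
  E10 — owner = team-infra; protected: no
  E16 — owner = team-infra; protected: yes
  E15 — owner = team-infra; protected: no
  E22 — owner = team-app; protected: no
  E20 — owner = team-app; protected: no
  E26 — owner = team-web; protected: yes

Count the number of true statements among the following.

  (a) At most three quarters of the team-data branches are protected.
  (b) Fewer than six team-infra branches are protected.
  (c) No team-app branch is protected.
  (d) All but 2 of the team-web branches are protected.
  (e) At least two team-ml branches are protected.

(a) team-data: |A| = 5, |A ∩ B| = 4; needs |A ∩ B| / |A| ≤ 3/4 — false.
(b) team-infra: |A| = 9, |A ∩ B| = 6; needs |A ∩ B| < 6 — false.
(c) team-app: |A| = 6, |A ∩ B| = 1; needs A ∩ B = ∅ (|A ∩ B| = 0) — false.
(d) team-web: |A| = 5, |A ∩ B| = 3; needs |A ∖ B| = 2 — true.
(e) team-ml: |A| = 5, |A ∩ B| = 1; needs |A ∩ B| ≥ 2 — false.

1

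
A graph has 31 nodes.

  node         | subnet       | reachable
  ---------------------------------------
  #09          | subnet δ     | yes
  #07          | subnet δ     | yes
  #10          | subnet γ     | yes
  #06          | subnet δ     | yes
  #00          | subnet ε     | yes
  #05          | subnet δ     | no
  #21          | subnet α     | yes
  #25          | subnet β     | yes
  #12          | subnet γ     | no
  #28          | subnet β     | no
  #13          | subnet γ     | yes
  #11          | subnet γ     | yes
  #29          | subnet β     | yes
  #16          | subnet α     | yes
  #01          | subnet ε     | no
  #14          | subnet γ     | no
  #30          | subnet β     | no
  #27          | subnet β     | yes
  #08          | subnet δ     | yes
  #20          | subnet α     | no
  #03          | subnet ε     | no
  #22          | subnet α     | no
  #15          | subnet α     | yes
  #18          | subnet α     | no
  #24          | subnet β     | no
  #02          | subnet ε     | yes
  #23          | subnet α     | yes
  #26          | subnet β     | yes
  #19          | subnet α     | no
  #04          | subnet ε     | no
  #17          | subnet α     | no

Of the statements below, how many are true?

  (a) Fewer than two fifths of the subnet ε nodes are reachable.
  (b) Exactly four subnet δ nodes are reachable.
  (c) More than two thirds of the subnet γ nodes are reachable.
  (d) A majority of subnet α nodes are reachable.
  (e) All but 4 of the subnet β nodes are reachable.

(a) subnet ε: |A| = 5, |A ∩ B| = 2; needs |A ∩ B| / |A| < 2/5 — false.
(b) subnet δ: |A| = 5, |A ∩ B| = 4; needs |A ∩ B| = 4 — true.
(c) subnet γ: |A| = 5, |A ∩ B| = 3; needs |A ∩ B| / |A| > 2/3 — false.
(d) subnet α: |A| = 9, |A ∩ B| = 4; needs |A ∩ B| > |A ∖ B| — false.
(e) subnet β: |A| = 7, |A ∩ B| = 4; needs |A ∖ B| = 4 — false.

1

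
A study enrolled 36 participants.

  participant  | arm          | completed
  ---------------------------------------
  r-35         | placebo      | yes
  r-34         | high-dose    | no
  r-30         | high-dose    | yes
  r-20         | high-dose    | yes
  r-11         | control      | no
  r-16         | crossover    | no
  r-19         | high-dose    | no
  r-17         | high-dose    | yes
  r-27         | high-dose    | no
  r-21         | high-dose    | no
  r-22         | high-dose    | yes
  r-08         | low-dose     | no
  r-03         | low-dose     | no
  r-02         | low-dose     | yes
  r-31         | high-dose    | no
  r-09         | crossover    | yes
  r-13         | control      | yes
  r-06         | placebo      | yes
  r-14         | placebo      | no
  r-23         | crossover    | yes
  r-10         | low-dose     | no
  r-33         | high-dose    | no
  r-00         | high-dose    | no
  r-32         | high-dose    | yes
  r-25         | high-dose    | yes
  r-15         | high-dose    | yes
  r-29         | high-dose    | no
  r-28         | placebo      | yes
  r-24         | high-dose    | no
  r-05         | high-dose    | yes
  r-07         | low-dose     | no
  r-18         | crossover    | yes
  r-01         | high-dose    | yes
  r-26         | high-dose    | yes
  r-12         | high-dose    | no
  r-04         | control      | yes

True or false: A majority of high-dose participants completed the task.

False

Truth condition: |A ∩ B| > |A ∖ B|.
|A| = 20, |A ∩ B| = 10, |A ∖ B| = 10.
10 = 10, so the statement is false.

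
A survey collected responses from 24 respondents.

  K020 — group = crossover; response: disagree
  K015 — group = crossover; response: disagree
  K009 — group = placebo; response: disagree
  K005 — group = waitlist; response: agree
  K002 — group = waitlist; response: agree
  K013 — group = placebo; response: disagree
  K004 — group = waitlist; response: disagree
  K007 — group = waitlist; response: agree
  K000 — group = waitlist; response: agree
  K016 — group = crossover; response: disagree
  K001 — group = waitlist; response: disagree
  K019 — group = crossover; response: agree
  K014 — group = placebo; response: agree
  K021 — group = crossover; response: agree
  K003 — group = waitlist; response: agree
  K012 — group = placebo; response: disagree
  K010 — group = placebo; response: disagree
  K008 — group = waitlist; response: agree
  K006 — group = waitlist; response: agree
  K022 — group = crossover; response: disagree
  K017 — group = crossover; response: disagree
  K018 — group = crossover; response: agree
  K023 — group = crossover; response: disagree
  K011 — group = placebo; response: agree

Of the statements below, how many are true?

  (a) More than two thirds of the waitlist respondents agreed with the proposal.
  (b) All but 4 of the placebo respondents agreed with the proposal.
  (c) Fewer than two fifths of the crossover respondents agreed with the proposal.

(a) waitlist: |A| = 9, |A ∩ B| = 7; needs |A ∩ B| / |A| > 2/3 — true.
(b) placebo: |A| = 6, |A ∩ B| = 2; needs |A ∖ B| = 4 — true.
(c) crossover: |A| = 9, |A ∩ B| = 3; needs |A ∩ B| / |A| < 2/5 — true.

3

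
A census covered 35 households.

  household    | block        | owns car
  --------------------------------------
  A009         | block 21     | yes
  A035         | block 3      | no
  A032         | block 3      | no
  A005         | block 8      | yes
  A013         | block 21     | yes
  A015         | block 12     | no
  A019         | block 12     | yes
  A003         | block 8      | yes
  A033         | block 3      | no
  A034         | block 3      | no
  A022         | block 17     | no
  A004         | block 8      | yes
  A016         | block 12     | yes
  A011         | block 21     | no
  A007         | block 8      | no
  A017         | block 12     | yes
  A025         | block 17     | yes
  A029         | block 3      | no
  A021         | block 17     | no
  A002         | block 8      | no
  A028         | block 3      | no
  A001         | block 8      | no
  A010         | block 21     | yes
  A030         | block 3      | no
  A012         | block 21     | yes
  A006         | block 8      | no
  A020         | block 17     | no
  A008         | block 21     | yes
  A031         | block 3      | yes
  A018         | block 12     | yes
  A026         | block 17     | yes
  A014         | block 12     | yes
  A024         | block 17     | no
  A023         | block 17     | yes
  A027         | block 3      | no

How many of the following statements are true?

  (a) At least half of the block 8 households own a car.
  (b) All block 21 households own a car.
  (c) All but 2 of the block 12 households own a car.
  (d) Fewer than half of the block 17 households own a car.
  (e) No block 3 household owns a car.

(a) block 8: |A| = 7, |A ∩ B| = 3; needs |A ∩ B| ≥ |A ∖ B| — false.
(b) block 21: |A| = 6, |A ∩ B| = 5; needs A ⊆ B, i.e. every element of A is in B (|A ∖ B| = 0) — false.
(c) block 12: |A| = 6, |A ∩ B| = 5; needs |A ∖ B| = 2 — false.
(d) block 17: |A| = 7, |A ∩ B| = 3; needs |A ∩ B| < |A ∖ B| — true.
(e) block 3: |A| = 9, |A ∩ B| = 1; needs A ∩ B = ∅ (|A ∩ B| = 0) — false.

1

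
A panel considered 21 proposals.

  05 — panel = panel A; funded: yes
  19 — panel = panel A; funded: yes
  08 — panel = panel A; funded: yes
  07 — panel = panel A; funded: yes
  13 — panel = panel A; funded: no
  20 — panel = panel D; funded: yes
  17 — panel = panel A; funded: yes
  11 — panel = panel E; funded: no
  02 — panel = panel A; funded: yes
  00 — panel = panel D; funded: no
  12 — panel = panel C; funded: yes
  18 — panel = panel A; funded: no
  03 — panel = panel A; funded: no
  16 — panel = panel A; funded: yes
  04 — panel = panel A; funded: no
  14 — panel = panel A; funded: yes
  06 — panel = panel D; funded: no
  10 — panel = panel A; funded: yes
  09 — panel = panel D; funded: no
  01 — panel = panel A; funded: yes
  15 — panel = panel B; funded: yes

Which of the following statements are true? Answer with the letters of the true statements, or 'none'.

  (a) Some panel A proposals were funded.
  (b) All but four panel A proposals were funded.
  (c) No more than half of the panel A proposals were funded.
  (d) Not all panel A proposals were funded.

(a), (b), (d)

|A| = 14, |A ∩ B| = 10, |A ∖ B| = 4.
(a) A ∩ B ≠ ∅ (|A ∩ B| ≥ 1): holds.
(b) |A ∖ B| = 4: holds.
(c) |A ∩ B| ≤ |A ∖ B|: fails.
(d) A ⊄ B (|A ∖ B| ≥ 1): holds.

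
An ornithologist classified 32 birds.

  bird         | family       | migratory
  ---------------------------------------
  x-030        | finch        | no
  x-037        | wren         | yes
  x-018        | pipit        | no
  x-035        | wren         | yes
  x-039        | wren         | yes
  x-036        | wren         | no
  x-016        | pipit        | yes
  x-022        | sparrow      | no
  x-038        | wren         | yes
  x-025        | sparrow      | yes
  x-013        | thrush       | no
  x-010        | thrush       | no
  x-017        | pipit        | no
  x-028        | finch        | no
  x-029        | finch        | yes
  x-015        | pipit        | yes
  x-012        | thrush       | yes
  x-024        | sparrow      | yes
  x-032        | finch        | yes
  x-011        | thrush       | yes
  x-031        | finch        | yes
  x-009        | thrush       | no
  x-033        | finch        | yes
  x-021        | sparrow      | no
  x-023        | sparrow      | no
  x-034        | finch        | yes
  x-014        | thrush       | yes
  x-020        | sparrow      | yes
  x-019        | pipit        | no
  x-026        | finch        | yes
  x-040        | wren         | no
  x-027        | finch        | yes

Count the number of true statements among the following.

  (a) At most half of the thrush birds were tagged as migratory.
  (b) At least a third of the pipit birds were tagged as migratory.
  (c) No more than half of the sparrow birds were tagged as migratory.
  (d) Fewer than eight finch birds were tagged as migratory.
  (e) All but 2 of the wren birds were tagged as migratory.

5

(a) thrush: |A| = 6, |A ∩ B| = 3; needs |A ∩ B| ≤ |A ∖ B| — true.
(b) pipit: |A| = 5, |A ∩ B| = 2; needs |A ∩ B| / |A| ≥ 1/3 — true.
(c) sparrow: |A| = 6, |A ∩ B| = 3; needs |A ∩ B| ≤ |A ∖ B| — true.
(d) finch: |A| = 9, |A ∩ B| = 7; needs |A ∩ B| < 8 — true.
(e) wren: |A| = 6, |A ∩ B| = 4; needs |A ∖ B| = 2 — true.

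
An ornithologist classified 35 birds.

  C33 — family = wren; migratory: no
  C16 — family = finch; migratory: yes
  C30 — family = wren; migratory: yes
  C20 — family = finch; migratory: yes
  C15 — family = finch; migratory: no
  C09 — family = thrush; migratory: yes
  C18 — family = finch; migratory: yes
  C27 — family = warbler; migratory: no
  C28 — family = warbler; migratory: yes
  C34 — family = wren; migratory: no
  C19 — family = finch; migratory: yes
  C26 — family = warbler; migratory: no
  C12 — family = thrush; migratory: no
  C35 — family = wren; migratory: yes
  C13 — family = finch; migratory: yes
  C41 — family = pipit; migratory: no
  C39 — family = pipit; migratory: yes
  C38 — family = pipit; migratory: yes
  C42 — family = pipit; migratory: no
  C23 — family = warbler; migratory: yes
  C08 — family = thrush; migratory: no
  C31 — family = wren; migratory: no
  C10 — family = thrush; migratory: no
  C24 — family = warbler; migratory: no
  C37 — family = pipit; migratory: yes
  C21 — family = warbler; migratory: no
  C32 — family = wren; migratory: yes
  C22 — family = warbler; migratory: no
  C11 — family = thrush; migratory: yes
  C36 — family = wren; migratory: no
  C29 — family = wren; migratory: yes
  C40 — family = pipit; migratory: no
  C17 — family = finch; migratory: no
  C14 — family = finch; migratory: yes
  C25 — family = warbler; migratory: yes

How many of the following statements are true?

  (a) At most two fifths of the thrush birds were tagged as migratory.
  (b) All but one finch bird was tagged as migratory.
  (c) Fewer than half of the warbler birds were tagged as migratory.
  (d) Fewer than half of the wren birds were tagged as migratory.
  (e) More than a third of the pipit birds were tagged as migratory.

3

(a) thrush: |A| = 5, |A ∩ B| = 2; needs |A ∩ B| / |A| ≤ 2/5 — true.
(b) finch: |A| = 8, |A ∩ B| = 6; needs |A ∖ B| = 1 — false.
(c) warbler: |A| = 8, |A ∩ B| = 3; needs |A ∩ B| < |A ∖ B| — true.
(d) wren: |A| = 8, |A ∩ B| = 4; needs |A ∩ B| < |A ∖ B| — false.
(e) pipit: |A| = 6, |A ∩ B| = 3; needs |A ∩ B| / |A| > 1/3 — true.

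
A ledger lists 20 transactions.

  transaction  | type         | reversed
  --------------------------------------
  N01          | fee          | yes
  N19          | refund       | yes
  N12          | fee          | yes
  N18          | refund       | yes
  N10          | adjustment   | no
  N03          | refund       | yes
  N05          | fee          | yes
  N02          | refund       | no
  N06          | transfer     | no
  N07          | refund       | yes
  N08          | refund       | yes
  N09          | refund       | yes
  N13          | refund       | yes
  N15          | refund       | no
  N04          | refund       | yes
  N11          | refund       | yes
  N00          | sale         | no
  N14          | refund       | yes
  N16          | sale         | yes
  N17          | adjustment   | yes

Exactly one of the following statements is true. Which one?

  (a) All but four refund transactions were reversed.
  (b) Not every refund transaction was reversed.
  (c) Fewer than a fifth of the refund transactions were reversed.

(b)

|A| = 12, |A ∩ B| = 10, |A ∖ B| = 2.
(a) requires |A ∖ B| = 4: false.
(b) requires A ⊄ B (|A ∖ B| ≥ 1): true.
(c) requires |A ∩ B| / |A| < 1/5: false.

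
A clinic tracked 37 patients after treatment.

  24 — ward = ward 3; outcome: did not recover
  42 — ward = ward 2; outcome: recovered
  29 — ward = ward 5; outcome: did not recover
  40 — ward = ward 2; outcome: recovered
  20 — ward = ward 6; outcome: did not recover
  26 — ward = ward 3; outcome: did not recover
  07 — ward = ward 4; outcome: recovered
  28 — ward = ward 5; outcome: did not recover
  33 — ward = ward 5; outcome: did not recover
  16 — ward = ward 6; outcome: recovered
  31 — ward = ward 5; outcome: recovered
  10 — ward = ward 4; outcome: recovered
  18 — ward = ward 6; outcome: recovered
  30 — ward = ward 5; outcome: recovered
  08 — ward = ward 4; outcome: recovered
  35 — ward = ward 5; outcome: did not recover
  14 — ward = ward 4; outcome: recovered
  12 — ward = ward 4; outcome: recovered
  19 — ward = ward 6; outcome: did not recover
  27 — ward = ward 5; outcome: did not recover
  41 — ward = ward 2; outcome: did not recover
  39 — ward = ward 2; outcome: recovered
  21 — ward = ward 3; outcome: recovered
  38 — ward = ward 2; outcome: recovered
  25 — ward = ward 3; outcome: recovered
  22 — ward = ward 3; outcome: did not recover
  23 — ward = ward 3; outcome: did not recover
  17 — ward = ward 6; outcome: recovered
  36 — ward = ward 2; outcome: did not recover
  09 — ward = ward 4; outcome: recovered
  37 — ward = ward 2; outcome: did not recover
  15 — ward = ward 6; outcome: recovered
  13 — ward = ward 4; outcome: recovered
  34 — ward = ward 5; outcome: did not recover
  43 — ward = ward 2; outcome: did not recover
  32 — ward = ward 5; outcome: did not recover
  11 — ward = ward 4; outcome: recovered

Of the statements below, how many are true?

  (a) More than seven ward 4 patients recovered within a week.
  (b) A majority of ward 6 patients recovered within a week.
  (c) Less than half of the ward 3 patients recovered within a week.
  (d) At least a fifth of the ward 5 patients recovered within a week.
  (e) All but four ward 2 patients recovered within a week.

(a) ward 4: |A| = 8, |A ∩ B| = 8; needs |A ∩ B| > 7 — true.
(b) ward 6: |A| = 6, |A ∩ B| = 4; needs |A ∩ B| > |A ∖ B| — true.
(c) ward 3: |A| = 6, |A ∩ B| = 2; needs |A ∩ B| < |A ∖ B| — true.
(d) ward 5: |A| = 9, |A ∩ B| = 2; needs |A ∩ B| / |A| ≥ 1/5 — true.
(e) ward 2: |A| = 8, |A ∩ B| = 4; needs |A ∖ B| = 4 — true.

5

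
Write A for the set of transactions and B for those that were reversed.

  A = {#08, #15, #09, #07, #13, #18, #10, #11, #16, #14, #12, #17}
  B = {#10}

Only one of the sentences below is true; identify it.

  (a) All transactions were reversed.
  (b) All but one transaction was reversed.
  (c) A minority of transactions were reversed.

|A| = 12, |A ∩ B| = 1, |A ∖ B| = 11.
(a) requires A ⊆ B, i.e. every element of A is in B (|A ∖ B| = 0): false.
(b) requires |A ∖ B| = 1: false.
(c) requires |A ∩ B| < |A ∖ B|: true.

(c)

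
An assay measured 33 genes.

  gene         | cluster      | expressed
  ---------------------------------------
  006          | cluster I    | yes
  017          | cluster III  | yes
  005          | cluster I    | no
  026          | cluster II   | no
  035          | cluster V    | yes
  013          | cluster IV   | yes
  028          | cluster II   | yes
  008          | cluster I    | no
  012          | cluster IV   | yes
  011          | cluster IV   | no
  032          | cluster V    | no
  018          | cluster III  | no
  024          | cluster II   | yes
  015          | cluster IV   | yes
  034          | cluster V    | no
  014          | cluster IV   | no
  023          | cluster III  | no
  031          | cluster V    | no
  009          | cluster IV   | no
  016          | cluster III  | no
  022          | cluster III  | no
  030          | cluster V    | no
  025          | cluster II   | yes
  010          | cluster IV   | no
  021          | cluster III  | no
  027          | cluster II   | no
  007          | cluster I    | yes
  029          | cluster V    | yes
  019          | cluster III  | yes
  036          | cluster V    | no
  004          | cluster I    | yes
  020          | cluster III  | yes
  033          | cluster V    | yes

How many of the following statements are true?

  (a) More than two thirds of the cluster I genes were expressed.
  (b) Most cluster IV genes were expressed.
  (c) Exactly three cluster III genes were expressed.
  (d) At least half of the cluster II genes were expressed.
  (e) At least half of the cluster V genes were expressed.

2

(a) cluster I: |A| = 5, |A ∩ B| = 3; needs |A ∩ B| / |A| > 2/3 — false.
(b) cluster IV: |A| = 7, |A ∩ B| = 3; needs |A ∩ B| > |A ∖ B| — false.
(c) cluster III: |A| = 8, |A ∩ B| = 3; needs |A ∩ B| = 3 — true.
(d) cluster II: |A| = 5, |A ∩ B| = 3; needs |A ∩ B| ≥ |A ∖ B| — true.
(e) cluster V: |A| = 8, |A ∩ B| = 3; needs |A ∩ B| ≥ |A ∖ B| — false.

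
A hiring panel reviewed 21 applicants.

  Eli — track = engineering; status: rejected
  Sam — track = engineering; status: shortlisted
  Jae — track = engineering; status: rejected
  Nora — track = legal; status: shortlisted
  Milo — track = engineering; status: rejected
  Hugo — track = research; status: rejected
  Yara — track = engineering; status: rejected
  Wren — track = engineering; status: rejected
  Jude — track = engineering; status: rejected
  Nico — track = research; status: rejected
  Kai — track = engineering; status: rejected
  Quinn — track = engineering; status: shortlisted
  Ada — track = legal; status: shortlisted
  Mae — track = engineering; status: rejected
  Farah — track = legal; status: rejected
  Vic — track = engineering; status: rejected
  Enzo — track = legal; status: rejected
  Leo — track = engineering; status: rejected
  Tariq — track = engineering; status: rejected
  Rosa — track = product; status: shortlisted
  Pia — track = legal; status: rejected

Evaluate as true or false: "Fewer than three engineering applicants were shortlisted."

'Fewer than three engineering applicants were shortlisted' holds iff |A ∩ B| < 3.
A (the restrictor) = {Eli, Sam, Jae, Milo, Yara, Wren, Jude, Kai, Quinn, Mae, Vic, Leo, Tariq}, |A| = 13.
A ∩ B = {Sam, Quinn}, so |A ∩ B| = 2.
|A ∩ B| = 2, so the statement is true.

True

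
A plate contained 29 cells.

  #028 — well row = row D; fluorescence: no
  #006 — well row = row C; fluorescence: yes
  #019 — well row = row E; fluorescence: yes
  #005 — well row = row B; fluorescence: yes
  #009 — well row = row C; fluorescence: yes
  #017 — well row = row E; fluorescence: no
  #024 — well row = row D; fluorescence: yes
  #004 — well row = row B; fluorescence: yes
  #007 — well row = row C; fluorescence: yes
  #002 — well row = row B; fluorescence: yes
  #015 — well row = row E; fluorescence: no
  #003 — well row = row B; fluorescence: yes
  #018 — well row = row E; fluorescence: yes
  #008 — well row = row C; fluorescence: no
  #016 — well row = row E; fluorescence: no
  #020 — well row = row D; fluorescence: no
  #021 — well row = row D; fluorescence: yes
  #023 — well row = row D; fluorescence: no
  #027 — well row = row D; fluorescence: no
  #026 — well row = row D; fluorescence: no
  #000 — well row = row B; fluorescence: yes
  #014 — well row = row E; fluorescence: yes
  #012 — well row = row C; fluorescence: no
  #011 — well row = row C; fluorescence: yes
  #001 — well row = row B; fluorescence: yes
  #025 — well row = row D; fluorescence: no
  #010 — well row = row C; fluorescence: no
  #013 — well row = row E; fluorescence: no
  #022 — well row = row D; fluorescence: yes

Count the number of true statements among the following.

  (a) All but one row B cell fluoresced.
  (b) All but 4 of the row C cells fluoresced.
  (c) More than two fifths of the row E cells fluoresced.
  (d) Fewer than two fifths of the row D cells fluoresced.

2

(a) row B: |A| = 6, |A ∩ B| = 6; needs |A ∖ B| = 1 — false.
(b) row C: |A| = 7, |A ∩ B| = 4; needs |A ∖ B| = 4 — false.
(c) row E: |A| = 7, |A ∩ B| = 3; needs |A ∩ B| / |A| > 2/5 — true.
(d) row D: |A| = 9, |A ∩ B| = 3; needs |A ∩ B| / |A| < 2/5 — true.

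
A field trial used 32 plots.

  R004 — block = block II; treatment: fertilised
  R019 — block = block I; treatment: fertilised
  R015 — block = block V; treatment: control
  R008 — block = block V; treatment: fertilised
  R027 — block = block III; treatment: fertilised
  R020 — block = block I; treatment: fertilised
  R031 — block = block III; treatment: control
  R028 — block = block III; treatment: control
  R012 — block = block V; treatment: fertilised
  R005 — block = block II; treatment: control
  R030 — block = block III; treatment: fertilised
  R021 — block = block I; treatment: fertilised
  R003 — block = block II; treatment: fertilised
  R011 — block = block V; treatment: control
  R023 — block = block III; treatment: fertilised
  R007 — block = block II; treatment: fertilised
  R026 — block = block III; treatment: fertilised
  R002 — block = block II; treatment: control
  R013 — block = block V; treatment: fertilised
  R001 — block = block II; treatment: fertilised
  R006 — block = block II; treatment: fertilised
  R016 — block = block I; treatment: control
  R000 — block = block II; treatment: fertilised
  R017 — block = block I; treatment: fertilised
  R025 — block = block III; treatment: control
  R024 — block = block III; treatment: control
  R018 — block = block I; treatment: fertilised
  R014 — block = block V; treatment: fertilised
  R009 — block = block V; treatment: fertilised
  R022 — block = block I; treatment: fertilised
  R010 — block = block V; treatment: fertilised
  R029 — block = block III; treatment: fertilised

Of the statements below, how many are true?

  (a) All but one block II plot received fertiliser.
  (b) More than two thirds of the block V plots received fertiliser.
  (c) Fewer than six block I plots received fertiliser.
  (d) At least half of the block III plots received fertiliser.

(a) block II: |A| = 8, |A ∩ B| = 6; needs |A ∖ B| = 1 — false.
(b) block V: |A| = 8, |A ∩ B| = 6; needs |A ∩ B| / |A| > 2/3 — true.
(c) block I: |A| = 7, |A ∩ B| = 6; needs |A ∩ B| < 6 — false.
(d) block III: |A| = 9, |A ∩ B| = 5; needs |A ∩ B| ≥ |A ∖ B| — true.

2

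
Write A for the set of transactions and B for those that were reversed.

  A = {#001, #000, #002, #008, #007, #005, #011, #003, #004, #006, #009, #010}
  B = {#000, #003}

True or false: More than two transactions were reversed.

False

'More than two transactions were reversed' holds iff |A ∩ B| > 2.
A (the restrictor) = {#001, #000, #002, #008, #007, #005, #011, #003, #004, #006, #009, #010}, |A| = 12.
A ∩ B = {#000, #003}, so |A ∩ B| = 2.
|A ∩ B| = 2, so the statement is false.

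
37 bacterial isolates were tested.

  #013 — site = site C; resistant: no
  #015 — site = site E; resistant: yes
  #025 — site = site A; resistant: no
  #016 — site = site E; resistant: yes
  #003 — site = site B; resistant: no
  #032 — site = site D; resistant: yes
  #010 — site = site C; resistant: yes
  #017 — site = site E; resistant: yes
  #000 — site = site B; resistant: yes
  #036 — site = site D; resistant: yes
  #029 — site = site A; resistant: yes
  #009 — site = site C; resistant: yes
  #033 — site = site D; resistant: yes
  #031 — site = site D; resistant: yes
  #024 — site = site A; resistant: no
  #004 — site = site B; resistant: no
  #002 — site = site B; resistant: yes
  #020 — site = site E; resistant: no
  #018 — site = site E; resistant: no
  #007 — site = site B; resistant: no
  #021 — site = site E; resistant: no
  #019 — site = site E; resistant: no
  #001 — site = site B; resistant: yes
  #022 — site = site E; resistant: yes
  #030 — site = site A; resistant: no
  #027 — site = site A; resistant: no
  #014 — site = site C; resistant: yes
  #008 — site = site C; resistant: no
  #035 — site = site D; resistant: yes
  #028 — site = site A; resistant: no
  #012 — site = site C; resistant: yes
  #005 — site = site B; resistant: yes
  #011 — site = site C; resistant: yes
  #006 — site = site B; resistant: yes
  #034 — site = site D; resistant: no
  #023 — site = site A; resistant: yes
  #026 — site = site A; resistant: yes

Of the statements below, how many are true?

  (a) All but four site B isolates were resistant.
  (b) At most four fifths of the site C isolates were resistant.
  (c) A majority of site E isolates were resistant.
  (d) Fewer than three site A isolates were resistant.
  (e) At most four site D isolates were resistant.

(a) site B: |A| = 8, |A ∩ B| = 5; needs |A ∖ B| = 4 — false.
(b) site C: |A| = 7, |A ∩ B| = 5; needs |A ∩ B| / |A| ≤ 4/5 — true.
(c) site E: |A| = 8, |A ∩ B| = 4; needs |A ∩ B| > |A ∖ B| — false.
(d) site A: |A| = 8, |A ∩ B| = 3; needs |A ∩ B| < 3 — false.
(e) site D: |A| = 6, |A ∩ B| = 5; needs |A ∩ B| ≤ 4 — false.

1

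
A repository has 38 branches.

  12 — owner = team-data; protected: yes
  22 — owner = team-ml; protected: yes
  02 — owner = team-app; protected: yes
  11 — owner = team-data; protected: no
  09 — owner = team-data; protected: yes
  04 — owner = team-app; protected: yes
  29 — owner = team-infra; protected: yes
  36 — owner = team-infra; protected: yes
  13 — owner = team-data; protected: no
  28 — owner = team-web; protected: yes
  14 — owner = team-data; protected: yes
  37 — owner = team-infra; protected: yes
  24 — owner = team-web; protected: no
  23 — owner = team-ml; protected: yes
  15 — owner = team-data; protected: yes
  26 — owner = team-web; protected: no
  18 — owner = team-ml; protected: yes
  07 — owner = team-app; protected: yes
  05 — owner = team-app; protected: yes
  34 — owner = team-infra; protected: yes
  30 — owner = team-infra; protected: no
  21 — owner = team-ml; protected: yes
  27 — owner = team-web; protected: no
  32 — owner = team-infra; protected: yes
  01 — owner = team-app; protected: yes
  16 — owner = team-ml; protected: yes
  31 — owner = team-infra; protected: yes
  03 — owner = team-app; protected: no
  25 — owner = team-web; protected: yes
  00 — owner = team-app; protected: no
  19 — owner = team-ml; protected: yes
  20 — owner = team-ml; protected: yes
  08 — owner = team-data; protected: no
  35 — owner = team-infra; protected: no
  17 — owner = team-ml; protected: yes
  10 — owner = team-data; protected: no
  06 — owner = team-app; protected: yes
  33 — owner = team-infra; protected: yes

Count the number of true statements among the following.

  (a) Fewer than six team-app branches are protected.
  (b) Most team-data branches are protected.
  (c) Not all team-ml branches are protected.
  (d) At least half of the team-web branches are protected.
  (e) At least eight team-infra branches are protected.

0

(a) team-app: |A| = 8, |A ∩ B| = 6; needs |A ∩ B| < 6 — false.
(b) team-data: |A| = 8, |A ∩ B| = 4; needs |A ∩ B| > |A ∖ B| — false.
(c) team-ml: |A| = 8, |A ∩ B| = 8; needs A ⊄ B (|A ∖ B| ≥ 1) — false.
(d) team-web: |A| = 5, |A ∩ B| = 2; needs |A ∩ B| ≥ |A ∖ B| — false.
(e) team-infra: |A| = 9, |A ∩ B| = 7; needs |A ∩ B| ≥ 8 — false.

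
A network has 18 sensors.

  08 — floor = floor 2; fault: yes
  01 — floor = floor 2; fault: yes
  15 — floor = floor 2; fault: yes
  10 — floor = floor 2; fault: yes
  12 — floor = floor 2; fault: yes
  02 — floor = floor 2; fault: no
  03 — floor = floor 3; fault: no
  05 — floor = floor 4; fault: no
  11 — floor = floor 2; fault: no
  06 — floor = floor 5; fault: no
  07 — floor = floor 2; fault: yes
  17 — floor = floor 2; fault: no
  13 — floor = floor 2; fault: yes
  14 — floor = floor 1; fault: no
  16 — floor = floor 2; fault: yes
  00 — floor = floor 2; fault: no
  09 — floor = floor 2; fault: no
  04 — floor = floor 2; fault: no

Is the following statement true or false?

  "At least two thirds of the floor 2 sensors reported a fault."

False

The determiner here denotes the relation: |A ∩ B| / |A| ≥ 2/3.
A (the restrictor) = {08, 01, 15, 10, 12, 02, 11, 07, 17, 13, 16, 00, 09, 04}, |A| = 14.
A ∩ B = {08, 01, 15, 10, 12, 07, 13, 16}, so |A ∩ B| = 8.
A ∖ B = {02, 11, 17, 00, 09, 04}, so |A ∖ B| = 6.
|A ∩ B|/|A| = 8/14, so the statement is false.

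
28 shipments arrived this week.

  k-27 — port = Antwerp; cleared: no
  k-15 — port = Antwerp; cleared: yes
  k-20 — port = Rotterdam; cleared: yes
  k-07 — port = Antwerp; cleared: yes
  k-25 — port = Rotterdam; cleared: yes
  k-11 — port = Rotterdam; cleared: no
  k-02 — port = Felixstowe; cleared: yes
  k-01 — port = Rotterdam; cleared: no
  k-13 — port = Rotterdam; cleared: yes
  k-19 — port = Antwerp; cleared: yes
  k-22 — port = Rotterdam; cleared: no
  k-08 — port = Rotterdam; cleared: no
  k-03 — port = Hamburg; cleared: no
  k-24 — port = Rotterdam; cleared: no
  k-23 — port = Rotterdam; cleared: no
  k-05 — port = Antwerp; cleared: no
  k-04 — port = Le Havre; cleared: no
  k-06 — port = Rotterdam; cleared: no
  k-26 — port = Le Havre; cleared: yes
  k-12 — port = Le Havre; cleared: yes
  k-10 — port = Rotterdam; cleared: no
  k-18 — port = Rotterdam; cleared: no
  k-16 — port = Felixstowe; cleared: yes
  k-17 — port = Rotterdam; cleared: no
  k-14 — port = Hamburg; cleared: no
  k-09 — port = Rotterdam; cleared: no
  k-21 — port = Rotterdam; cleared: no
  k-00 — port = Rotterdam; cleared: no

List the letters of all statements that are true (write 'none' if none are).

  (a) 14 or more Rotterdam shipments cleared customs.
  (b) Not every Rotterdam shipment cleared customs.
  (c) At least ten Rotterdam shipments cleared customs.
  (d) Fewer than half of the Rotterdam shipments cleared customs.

|A| = 16, |A ∩ B| = 3, |A ∖ B| = 13.
(a) |A ∩ B| ≥ 14: fails.
(b) A ⊄ B (|A ∖ B| ≥ 1): holds.
(c) |A ∩ B| ≥ 10: fails.
(d) |A ∩ B| < |A ∖ B|: holds.

(b), (d)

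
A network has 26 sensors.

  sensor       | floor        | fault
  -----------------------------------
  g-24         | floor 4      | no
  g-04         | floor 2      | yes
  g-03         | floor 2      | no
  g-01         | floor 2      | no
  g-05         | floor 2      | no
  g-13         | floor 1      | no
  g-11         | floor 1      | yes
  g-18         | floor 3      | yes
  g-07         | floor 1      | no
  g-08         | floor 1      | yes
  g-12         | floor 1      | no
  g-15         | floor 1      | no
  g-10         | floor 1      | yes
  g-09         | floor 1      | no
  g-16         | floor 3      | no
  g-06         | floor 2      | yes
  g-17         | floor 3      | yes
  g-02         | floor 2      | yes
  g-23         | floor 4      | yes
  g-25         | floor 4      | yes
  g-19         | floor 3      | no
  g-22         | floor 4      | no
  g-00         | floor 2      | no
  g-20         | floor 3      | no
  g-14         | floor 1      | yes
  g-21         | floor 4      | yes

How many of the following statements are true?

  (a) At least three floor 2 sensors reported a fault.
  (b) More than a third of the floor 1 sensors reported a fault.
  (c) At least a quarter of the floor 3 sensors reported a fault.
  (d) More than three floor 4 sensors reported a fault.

(a) floor 2: |A| = 7, |A ∩ B| = 3; needs |A ∩ B| ≥ 3 — true.
(b) floor 1: |A| = 9, |A ∩ B| = 4; needs |A ∩ B| / |A| > 1/3 — true.
(c) floor 3: |A| = 5, |A ∩ B| = 2; needs |A ∩ B| / |A| ≥ 1/4 — true.
(d) floor 4: |A| = 5, |A ∩ B| = 3; needs |A ∩ B| > 3 — false.

3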